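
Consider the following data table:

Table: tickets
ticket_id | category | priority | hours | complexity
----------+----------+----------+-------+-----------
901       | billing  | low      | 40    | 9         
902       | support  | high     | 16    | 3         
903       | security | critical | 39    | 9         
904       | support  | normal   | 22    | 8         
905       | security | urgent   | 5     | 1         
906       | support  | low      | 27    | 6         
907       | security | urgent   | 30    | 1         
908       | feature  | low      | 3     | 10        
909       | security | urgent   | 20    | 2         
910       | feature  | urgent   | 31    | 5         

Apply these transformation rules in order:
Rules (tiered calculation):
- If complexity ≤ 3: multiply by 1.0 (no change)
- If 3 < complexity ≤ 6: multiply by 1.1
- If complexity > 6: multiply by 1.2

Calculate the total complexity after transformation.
62.3

Step 1: Tier 1 (complexity ≤ 3): 4 records, sum = 7 × 1.0 = 7.0
Step 2: Tier 2 (3 < complexity ≤ 6): 2 records, sum = 11 × 1.1 = 12.1
Step 3: Tier 3 (complexity > 6): 4 records, sum = 36 × 1.2 = 43.2
Step 4: Final sum = 7.0 + 12.1 + 43.2 = 62.3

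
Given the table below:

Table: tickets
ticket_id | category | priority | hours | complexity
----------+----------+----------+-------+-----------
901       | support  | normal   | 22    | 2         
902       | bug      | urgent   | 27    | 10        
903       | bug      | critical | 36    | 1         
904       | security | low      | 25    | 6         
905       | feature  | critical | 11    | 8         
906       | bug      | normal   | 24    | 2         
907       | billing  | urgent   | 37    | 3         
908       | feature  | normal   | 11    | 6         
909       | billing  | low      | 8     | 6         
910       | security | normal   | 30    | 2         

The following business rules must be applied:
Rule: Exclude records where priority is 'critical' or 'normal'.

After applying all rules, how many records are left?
4

Step 1: Count records to exclude
  - 2 (critical) + 4 (normal) = 6 records
Step 2: Total records: 10
Step 3: Remaining = 10 - 6 = 4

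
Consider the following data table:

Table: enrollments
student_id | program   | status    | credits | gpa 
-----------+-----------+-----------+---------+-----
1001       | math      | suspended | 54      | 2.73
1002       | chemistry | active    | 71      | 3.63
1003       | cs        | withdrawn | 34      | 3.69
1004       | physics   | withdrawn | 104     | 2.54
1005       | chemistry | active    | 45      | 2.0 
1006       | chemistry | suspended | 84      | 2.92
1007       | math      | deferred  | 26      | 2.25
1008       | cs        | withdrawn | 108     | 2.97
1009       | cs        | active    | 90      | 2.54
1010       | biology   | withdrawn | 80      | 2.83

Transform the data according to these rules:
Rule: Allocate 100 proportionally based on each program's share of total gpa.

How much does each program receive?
biology: 10.07, chemistry: 30.43, cs: 32.74, math: 17.72, physics: 9.04

Step 1: Calculate total gpa = 28.1
Step 2: Calculate each program's proportion:
  biology: 2.83/28.1 = 10.07% → 10.07
  chemistry: 8.55/28.1 = 30.43% → 30.43
  cs: 9.2/28.1 = 32.74% → 32.74
  math: 4.98/28.1 = 17.72% → 17.72
  physics: 2.54/28.1 = 9.04% → 9.04
Step 3: Verify: sum of allocations ≈ 100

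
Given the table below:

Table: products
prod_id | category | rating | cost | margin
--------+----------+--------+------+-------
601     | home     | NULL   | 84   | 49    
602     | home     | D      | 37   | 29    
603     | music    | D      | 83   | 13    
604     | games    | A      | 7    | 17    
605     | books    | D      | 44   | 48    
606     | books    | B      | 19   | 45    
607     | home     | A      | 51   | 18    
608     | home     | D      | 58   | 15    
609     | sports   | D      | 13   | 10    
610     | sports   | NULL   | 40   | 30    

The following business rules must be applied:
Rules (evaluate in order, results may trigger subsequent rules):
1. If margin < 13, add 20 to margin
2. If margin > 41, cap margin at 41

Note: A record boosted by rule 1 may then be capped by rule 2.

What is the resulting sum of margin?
275

Step 1: Apply rule 1 to records with margin < 13
  - 1 records get bonus of 20
  - Of these, 0 records then exceed 41 and get capped
Step 2: Apply rule 2 to records with margin > 41
  - 3 records (original) are capped
Step 3: Calculate final sum = 275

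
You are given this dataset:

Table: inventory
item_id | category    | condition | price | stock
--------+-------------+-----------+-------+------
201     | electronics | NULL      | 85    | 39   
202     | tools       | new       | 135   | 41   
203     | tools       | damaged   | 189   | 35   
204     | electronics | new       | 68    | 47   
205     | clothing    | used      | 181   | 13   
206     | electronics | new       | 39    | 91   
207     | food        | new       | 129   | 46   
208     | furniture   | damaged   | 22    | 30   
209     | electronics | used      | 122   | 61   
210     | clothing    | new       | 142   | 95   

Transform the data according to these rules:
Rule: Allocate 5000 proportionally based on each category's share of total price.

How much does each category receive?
clothing: 1452.34, electronics: 1411.87, food: 580.04, furniture: 98.92, tools: 1456.83

Step 1: Calculate total price = 1112
Step 2: Calculate each category's proportion:
  clothing: 323/1112 = 29.05% → 1452.34
  electronics: 314/1112 = 28.24% → 1411.87
  food: 129/1112 = 11.60% → 580.04
  furniture: 22/1112 = 1.98% → 98.92
  tools: 324/1112 = 29.14% → 1456.83
Step 3: Verify: sum of allocations ≈ 5000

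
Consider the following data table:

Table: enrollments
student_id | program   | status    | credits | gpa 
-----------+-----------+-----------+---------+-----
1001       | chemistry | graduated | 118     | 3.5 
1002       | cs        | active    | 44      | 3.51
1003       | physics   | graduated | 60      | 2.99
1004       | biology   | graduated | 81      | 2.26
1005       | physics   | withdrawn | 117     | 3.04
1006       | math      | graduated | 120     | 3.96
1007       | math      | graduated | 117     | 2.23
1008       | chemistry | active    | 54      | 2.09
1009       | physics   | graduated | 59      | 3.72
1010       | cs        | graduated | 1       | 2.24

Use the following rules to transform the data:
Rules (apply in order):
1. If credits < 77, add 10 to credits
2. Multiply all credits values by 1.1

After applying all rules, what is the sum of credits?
903.1

Step 1: Apply Rule 1 - Add 10 to records with credits < 77
  - 5 records affected: 218 + (5 × 10) = 268
  - Unaffected records: 553
  - Sum after Rule 1: 821
Step 2: Apply Rule 2 - Multiply all by 1.1
  - 821 × 1.1 = 903.1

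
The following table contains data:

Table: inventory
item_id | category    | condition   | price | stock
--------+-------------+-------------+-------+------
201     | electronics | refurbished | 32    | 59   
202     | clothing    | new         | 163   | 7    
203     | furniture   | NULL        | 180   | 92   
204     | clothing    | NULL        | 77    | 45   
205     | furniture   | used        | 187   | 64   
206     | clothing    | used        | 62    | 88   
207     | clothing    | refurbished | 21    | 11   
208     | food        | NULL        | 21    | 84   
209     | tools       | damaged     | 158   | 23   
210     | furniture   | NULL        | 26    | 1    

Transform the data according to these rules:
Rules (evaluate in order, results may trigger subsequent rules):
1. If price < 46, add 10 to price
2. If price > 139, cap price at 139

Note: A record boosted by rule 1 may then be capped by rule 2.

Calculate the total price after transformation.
835

Step 1: Apply rule 1 to records with price < 46
  - 4 records get bonus of 10
  - Of these, 0 records then exceed 139 and get capped
Step 2: Apply rule 2 to records with price > 139
  - 4 records (original) are capped
Step 3: Calculate final sum = 835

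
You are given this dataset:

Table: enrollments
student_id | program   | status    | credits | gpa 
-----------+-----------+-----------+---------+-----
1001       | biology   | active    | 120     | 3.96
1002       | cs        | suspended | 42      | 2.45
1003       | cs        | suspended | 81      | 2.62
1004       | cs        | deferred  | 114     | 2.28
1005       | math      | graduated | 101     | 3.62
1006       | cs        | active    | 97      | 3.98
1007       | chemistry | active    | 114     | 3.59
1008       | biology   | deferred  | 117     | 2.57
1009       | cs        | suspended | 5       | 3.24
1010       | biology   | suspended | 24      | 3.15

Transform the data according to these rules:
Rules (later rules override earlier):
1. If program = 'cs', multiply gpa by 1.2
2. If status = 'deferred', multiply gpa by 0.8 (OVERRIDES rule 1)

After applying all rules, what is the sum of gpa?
32.95

Step 1: Rule 2 takes priority for records with status = 'deferred'
  - 2 records: 4.85 × 0.8 = 3.88
Step 2: Rule 1 applies to remaining records with program = 'cs'
  - 4 records: 12.29 × 1.2 = 14.75
Step 3: Other records unchanged: 14.32
Step 4: Final sum = 3.88 + 14.75 + 14.32 = 32.95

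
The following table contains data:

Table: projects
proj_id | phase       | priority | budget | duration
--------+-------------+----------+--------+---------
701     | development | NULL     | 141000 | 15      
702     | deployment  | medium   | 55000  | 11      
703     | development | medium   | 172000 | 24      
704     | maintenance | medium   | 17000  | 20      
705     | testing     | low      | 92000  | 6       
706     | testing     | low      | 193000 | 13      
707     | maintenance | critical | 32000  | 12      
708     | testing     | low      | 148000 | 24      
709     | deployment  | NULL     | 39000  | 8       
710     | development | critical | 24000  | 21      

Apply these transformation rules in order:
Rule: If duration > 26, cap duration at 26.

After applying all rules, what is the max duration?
24

Step 1: Original maximum duration = 24
Step 2: Check cap of 26 against maximum
Step 3: No records exceed the cap (max 24 <= cap 26), so no capping applies
Step 4: Maximum after transformation = 24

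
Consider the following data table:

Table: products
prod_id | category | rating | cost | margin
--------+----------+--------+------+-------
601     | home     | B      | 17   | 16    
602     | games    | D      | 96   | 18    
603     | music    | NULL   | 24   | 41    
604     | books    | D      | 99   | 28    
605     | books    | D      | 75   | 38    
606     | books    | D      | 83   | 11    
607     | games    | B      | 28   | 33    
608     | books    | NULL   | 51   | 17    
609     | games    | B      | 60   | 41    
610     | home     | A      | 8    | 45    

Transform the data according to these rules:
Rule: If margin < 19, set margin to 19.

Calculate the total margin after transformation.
302

Step 1: 4 records have margin < 19
Step 2: These records originally summed to 62
Step 3: After setting to minimum: 4 × 19 = 76
Step 4: Unaffected records sum: 226
Step 5: Final sum = 76 + 226 = 302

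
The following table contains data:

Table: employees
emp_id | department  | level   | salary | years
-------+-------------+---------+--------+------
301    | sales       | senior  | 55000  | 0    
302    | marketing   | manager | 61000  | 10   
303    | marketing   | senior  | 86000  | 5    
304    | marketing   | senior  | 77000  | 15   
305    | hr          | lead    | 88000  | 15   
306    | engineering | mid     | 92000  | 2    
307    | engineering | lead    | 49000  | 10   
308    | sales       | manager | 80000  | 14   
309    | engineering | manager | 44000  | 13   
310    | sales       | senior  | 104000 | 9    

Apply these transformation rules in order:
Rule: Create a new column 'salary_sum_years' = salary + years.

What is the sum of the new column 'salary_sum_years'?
736093

Step 1: For each record, compute salary + years
Example calculations:
  55000 + 0 = 55000
  61000 + 10 = 61010
  86000 + 5 = 86005
  ...
Step 2: Sum all derived values
Step 3: Total = 736093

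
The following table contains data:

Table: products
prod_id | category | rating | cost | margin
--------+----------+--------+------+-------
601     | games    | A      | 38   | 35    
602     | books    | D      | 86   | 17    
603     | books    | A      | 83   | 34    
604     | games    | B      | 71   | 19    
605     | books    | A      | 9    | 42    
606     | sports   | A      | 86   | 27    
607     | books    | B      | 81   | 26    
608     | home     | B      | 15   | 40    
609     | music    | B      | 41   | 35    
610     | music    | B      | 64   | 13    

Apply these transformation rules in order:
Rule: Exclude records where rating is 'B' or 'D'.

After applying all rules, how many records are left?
4

Step 1: Count records to exclude
  - 5 (B) + 1 (D) = 6 records
Step 2: Total records: 10
Step 3: Remaining = 10 - 6 = 4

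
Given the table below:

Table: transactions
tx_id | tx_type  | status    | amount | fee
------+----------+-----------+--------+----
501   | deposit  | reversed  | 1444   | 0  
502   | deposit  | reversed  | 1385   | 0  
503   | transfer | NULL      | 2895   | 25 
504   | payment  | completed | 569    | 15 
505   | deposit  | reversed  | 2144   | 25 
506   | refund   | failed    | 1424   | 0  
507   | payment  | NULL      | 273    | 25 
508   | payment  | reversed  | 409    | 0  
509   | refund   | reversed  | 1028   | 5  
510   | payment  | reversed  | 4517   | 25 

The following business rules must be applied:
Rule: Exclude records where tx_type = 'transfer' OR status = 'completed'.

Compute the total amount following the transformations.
12624

Step 1: Find records where tx_type = 'transfer' OR status = 'completed'
Step 2: 2 records match, summing to 3464
Step 3: Original sum: 16088
Step 4: Remaining sum = 16088 - 3464 = 12624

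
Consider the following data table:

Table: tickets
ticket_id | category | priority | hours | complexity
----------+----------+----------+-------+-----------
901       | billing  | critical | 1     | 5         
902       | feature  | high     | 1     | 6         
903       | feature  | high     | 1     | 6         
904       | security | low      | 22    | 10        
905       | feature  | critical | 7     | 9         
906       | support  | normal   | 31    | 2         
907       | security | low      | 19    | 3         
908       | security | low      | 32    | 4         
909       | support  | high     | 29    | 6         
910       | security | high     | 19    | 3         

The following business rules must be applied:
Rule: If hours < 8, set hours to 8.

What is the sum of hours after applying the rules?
184

Step 1: 4 records have hours < 8
Step 2: These records originally summed to 10
Step 3: After setting to minimum: 4 × 8 = 32
Step 4: Unaffected records sum: 152
Step 5: Final sum = 32 + 152 = 184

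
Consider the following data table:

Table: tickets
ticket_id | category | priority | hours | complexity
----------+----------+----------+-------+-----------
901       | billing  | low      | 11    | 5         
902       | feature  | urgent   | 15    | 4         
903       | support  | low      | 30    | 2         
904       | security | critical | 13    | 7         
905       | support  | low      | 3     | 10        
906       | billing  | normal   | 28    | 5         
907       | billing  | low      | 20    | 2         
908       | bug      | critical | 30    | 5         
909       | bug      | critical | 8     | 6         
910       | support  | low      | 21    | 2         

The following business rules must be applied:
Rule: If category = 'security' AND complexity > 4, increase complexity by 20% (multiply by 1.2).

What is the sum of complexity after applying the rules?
49.4

Step 1: Find records where category = 'security' AND complexity > 4
Step 2: 1 records match, summing to 7
Step 3: After multiplier: 7 × 1.2 = 8.4
Step 4: Unaffected records sum: 41
Step 5: Final sum = 8.4 + 41 = 49.4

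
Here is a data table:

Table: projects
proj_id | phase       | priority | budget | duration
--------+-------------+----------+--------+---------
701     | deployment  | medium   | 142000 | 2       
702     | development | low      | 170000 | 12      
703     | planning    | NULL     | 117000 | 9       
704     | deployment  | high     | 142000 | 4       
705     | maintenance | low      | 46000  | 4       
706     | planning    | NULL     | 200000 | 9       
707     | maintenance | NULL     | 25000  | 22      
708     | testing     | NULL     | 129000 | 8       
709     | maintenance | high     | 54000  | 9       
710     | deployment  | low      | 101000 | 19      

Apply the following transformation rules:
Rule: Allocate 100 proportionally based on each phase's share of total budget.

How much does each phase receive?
deployment: 34.19, development: 15.1, maintenance: 11.1, planning: 28.15, testing: 11.46

Step 1: Calculate total budget = 1126000
Step 2: Calculate each phase's proportion:
  deployment: 385000/1126000 = 34.19% → 34.19
  development: 170000/1126000 = 15.10% → 15.1
  maintenance: 125000/1126000 = 11.10% → 11.1
  planning: 317000/1126000 = 28.15% → 28.15
  testing: 129000/1126000 = 11.46% → 11.46
Step 3: Verify: sum of allocations ≈ 100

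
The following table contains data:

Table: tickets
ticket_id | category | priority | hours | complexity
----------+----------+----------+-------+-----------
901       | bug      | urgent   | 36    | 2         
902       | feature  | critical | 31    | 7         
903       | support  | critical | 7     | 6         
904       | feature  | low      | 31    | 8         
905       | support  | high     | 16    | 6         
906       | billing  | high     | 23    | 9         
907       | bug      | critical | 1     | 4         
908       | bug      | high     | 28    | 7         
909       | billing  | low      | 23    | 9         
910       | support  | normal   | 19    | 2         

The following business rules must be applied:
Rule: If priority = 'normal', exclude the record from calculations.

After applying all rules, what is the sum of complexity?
58

Step 1: Identify records where priority = 'normal'
Step 2: The excluded records sum to 2
Step 3: Original total complexity = 60
Step 4: Remaining total = 60 - 2 = 58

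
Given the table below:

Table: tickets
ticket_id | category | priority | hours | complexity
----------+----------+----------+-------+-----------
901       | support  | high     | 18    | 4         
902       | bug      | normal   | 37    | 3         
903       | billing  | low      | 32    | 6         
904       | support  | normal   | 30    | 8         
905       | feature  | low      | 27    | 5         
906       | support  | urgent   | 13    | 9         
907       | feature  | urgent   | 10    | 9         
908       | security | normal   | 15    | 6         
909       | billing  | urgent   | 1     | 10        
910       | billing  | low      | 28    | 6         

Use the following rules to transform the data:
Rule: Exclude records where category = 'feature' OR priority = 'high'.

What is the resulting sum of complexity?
48

Step 1: Find records where category = 'feature' OR priority = 'high'
Step 2: 3 records match, summing to 18
Step 3: Original sum: 66
Step 4: Remaining sum = 66 - 18 = 48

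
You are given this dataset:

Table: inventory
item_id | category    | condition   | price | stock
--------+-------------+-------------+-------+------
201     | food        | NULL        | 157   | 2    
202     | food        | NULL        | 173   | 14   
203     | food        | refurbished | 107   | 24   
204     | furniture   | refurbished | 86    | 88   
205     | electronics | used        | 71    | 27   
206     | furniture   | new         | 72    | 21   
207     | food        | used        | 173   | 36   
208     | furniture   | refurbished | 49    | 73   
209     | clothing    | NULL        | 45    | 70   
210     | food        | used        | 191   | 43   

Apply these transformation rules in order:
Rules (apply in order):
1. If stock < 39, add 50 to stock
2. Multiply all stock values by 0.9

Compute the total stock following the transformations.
628.2

Step 1: Apply Rule 1 - Add 50 to records with stock < 39
  - 6 records affected: 124 + (6 × 50) = 424
  - Unaffected records: 274
  - Sum after Rule 1: 698
Step 2: Apply Rule 2 - Multiply all by 0.9
  - 698 × 0.9 = 628.2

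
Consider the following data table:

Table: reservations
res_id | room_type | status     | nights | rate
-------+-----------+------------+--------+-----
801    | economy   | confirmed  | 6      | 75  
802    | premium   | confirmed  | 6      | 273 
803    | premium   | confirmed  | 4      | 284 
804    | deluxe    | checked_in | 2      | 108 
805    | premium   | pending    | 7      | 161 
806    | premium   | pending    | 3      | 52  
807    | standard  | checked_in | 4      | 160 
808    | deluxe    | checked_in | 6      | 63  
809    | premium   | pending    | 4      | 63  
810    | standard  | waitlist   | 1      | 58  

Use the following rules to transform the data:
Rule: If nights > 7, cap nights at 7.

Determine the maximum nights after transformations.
7

Step 1: Original maximum nights = 7
Step 2: Check cap of 7 against maximum
Step 3: No records exceed the cap (max 7 <= cap 7), so no capping applies
Step 4: Maximum after transformation = 7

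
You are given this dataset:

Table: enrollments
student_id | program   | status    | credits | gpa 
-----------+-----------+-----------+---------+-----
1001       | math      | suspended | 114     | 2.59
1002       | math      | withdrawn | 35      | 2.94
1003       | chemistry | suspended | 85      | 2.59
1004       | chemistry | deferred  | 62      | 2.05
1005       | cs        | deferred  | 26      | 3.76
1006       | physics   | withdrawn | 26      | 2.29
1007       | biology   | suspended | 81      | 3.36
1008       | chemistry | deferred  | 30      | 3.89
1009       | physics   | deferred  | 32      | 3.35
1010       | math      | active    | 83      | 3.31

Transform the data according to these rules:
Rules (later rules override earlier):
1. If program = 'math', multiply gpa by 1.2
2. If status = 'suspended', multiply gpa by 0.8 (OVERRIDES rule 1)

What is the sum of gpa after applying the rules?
29.67

Step 1: Rule 2 takes priority for records with status = 'suspended'
  - 3 records: 8.54 × 0.8 = 6.83
Step 2: Rule 1 applies to remaining records with program = 'math'
  - 2 records: 6.25 × 1.2 = 7.5
Step 3: Other records unchanged: 15.34
Step 4: Final sum = 6.83 + 7.5 + 15.34 = 29.67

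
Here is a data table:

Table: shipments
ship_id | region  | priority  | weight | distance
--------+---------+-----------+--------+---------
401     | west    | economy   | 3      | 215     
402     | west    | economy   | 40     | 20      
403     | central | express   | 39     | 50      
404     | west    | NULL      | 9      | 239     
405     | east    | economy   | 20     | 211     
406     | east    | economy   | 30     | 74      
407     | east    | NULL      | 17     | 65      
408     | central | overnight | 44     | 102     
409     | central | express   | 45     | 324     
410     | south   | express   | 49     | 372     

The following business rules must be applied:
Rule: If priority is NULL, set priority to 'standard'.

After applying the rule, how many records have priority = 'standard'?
2

Step 1: Count records where priority IS NULL
Step 2: Found 2 records with NULL priority
Step 3: These records will have priority set to 'standard'
Step 4: Records already having priority = 'standard': 0
Step 5: Answer: 2 + 0 = 2 records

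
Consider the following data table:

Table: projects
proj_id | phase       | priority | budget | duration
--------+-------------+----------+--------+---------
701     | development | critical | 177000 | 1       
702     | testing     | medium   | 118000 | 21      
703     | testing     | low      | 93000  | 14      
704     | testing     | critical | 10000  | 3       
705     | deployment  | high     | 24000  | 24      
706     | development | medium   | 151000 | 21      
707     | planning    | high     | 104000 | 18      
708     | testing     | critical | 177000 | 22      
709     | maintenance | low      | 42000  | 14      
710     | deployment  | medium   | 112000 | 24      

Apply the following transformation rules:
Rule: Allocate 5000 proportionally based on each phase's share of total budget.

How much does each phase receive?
deployment: 674.6, development: 1626.98, maintenance: 208.33, planning: 515.87, testing: 1974.21

Step 1: Calculate total budget = 1008000
Step 2: Calculate each phase's proportion:
  deployment: 136000/1008000 = 13.49% → 674.6
  development: 328000/1008000 = 32.54% → 1626.98
  maintenance: 42000/1008000 = 4.17% → 208.33
  planning: 104000/1008000 = 10.32% → 515.87
  testing: 398000/1008000 = 39.48% → 1974.21
Step 3: Verify: sum of allocations ≈ 5000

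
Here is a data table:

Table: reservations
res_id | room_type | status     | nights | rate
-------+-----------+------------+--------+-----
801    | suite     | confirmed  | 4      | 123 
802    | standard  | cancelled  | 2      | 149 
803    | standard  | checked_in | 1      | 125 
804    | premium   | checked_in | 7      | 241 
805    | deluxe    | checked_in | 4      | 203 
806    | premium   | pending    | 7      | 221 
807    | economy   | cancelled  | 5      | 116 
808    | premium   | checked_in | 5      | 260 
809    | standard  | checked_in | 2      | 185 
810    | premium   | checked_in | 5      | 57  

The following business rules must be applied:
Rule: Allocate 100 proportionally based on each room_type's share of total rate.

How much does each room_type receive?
deluxe: 12.08, economy: 6.9, premium: 46.37, standard: 27.32, suite: 7.32

Step 1: Calculate total rate = 1680
Step 2: Calculate each room_type's proportion:
  deluxe: 203/1680 = 12.08% → 12.08
  economy: 116/1680 = 6.90% → 6.9
  premium: 779/1680 = 46.37% → 46.37
  standard: 459/1680 = 27.32% → 27.32
  suite: 123/1680 = 7.32% → 7.32
Step 3: Verify: sum of allocations ≈ 100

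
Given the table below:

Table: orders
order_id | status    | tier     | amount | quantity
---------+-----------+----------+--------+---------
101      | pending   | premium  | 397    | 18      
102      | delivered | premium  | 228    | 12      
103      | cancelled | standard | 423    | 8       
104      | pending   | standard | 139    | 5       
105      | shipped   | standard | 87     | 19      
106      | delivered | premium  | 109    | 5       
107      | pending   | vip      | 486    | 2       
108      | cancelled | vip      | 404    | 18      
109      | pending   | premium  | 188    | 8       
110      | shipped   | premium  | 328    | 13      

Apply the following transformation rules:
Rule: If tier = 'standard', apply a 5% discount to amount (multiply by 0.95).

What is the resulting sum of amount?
2756.55

Step 1: Records with tier = 'standard' have total amount = 649
Step 2: Apply multiplier: 649 × 0.95 = 616.55
Step 3: Other records total: 2140
Step 4: Final sum = 616.55 + 2140 = 2756.55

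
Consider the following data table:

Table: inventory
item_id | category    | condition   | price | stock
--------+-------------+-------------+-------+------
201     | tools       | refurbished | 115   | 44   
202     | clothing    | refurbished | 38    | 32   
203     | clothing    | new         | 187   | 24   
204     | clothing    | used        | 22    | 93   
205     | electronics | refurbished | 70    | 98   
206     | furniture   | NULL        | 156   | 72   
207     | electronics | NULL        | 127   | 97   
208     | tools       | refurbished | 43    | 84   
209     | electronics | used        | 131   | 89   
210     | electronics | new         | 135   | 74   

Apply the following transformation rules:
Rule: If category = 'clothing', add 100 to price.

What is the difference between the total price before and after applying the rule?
300

Step 1: Original sum of price = 1024
Step 2: 3 records have category = 'clothing'
Step 3: Each affected record changes by 100
Step 4: Total change = 3 × 100 = 300
Step 5: New sum = 1024 + 300 = 1324
Step 6: Difference = |1324 - 1024| = 300
        (Sum increased by 300)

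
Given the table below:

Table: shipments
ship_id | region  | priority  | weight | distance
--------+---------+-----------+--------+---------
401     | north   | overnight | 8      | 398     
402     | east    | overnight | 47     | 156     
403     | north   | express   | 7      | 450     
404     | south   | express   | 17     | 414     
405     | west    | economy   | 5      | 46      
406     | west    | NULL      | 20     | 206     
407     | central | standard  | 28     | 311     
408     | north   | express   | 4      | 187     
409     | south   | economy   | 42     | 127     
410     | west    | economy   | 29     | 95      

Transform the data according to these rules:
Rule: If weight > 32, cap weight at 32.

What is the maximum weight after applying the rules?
32

Step 1: Original maximum weight = 47
Step 2: Apply cap at 32
Step 3: 2 records had weight > 32 and were capped
Step 4: Maximum after transformation = 32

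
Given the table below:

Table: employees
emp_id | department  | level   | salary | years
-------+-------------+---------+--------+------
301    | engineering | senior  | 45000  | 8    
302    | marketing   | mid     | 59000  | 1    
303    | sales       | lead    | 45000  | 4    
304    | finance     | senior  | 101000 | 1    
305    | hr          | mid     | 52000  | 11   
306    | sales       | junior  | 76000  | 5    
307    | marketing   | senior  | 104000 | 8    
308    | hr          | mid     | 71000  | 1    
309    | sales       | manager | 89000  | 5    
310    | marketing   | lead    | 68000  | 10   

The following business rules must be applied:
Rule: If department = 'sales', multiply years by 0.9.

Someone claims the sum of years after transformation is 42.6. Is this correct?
No, the correct result is 52.6.

Step 1: Calculate the correct sum after transformation
Step 2: Apply multiplier 0.9 to records where department = 'sales'
Step 3: Correct result = 52.6
Step 4: Claimed result = 42.6
Step 5: 52.6 ≠ 42.6
Conclusion: The claimed result is incorrect. The correct answer is 52.6.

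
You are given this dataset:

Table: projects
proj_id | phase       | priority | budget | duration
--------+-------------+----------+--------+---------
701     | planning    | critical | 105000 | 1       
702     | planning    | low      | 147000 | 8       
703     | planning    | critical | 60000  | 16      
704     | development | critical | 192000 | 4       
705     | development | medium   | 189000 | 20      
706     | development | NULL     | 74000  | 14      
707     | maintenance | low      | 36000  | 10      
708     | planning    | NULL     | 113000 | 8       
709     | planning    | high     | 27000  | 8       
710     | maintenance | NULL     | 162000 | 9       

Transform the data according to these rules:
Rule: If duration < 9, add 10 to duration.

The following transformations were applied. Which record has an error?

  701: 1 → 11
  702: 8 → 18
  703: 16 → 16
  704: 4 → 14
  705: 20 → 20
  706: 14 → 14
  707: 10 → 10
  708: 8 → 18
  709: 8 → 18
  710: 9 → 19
Record 710 has an error. The correct transformed value should be 9, not 19.

Step 1: Check each record against the rule
Step 2: Record 710 has duration = 9
Step 3: Since 9 >= 9, the bonus should not have been applied
Step 4: Correct value = 9, but claimed value = 19
Conclusion: Record 710 has the error.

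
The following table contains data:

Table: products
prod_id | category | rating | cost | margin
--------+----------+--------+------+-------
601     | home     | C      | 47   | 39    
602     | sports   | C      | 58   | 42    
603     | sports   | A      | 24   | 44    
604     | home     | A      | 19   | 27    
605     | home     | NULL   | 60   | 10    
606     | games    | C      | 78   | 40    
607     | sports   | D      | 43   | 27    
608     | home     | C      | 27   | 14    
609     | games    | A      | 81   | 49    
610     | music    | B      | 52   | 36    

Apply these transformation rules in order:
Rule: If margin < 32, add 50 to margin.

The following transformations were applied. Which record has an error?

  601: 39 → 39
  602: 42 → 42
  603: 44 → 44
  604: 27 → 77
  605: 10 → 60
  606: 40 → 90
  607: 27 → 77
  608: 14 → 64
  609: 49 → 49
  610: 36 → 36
Record 606 has an error. The correct transformed value should be 40, not 90.

Step 1: Check each record against the rule
Step 2: Record 606 has margin = 40
Step 3: Since 40 >= 32, the bonus should not have been applied
Step 4: Correct value = 40, but claimed value = 90
Conclusion: Record 606 has the error.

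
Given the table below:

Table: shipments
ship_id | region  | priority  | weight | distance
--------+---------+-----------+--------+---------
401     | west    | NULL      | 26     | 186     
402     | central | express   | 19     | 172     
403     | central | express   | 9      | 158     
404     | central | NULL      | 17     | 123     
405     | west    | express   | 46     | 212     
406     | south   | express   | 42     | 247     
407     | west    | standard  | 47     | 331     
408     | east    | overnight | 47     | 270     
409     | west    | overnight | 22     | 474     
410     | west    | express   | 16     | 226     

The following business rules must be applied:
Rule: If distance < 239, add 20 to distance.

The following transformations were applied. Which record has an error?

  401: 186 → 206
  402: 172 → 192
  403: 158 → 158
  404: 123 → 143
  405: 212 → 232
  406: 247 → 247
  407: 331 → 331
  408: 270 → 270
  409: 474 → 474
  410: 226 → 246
Record 403 has an error. The correct transformed value should be 178, not 158.

Step 1: Check each record against the rule
Step 2: Record 403 has distance = 158
Step 3: Since 158 < 239, the bonus should have been applied
Step 4: Correct value = 178, but claimed value = 158
Conclusion: Record 403 has the error.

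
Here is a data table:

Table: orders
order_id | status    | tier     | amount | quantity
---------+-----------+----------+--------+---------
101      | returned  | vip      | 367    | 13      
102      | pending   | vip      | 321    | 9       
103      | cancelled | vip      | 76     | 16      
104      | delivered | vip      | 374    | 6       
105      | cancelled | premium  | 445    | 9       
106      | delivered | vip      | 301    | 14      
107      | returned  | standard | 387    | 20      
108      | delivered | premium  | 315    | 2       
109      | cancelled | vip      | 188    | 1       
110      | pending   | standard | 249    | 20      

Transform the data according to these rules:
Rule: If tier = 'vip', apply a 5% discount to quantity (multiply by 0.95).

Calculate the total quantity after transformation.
107.05

Step 1: Records with tier = 'vip' have total quantity = 59
Step 2: Apply multiplier: 59 × 0.95 = 56.05
Step 3: Other records total: 51
Step 4: Final sum = 56.05 + 51 = 107.05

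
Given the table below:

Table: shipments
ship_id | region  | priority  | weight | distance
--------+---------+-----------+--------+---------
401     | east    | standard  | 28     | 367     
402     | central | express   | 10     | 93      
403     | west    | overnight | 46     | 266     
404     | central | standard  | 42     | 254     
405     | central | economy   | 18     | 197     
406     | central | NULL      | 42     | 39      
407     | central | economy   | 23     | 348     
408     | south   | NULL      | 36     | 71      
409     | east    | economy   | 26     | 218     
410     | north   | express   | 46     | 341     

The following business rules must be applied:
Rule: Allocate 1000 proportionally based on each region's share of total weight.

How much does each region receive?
central: 425.87, east: 170.35, north: 145.11, south: 113.56, west: 145.11

Step 1: Calculate total weight = 317
Step 2: Calculate each region's proportion:
  central: 135/317 = 42.59% → 425.87
  east: 54/317 = 17.03% → 170.35
  north: 46/317 = 14.51% → 145.11
  south: 36/317 = 11.36% → 113.56
  west: 46/317 = 14.51% → 145.11
Step 3: Verify: sum of allocations ≈ 1000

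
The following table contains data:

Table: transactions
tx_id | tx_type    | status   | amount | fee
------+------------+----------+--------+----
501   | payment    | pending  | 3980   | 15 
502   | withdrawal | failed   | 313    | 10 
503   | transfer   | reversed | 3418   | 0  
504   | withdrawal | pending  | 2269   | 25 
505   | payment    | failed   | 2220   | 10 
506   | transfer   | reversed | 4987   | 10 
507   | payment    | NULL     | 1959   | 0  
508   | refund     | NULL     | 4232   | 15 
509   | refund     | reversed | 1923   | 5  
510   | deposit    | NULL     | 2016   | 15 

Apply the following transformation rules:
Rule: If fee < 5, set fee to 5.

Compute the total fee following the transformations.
115

Step 1: 2 records have fee < 5
Step 2: These records originally summed to 0
Step 3: After setting to minimum: 2 × 5 = 10
Step 4: Unaffected records sum: 105
Step 5: Final sum = 10 + 105 = 115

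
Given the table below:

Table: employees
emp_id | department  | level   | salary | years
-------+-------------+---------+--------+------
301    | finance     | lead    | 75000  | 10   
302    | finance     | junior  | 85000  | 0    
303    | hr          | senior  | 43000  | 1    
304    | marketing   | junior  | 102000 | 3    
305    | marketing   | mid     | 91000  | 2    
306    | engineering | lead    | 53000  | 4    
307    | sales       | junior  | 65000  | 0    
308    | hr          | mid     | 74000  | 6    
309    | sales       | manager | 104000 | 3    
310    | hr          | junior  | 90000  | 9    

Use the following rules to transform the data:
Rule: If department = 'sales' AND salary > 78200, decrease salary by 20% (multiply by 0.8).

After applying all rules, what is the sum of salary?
761200.0

Step 1: Find records where department = 'sales' AND salary > 78200
Step 2: 1 records match, summing to 104000
Step 3: After multiplier: 104000 × 0.8 = 83200.0
Step 4: Unaffected records sum: 678000
Step 5: Final sum = 83200.0 + 678000 = 761200.0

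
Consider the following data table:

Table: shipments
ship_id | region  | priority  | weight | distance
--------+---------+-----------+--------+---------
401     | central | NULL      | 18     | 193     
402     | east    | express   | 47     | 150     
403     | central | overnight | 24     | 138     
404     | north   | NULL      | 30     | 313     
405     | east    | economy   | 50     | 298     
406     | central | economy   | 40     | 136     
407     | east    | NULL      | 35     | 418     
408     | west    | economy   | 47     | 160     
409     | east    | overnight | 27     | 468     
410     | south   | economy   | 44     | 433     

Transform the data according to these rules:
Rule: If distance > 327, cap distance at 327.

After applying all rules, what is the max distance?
327

Step 1: Original maximum distance = 468
Step 2: Apply cap at 327
Step 3: 3 records had distance > 327 and were capped
Step 4: Maximum after transformation = 327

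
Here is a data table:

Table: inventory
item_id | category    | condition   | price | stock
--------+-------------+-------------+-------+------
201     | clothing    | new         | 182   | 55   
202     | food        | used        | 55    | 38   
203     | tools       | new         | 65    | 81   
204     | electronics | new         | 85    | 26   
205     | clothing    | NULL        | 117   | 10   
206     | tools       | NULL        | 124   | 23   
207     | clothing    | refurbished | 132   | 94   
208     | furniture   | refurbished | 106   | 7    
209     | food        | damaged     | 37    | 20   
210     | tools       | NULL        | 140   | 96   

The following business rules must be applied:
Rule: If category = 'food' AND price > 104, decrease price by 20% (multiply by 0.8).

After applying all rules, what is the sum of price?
1043

Step 1: Find records where category = 'food' AND price > 104
Step 2: 0 records match, summing to 0
Step 3: After multiplier: 0 × 0.8 = 0.0
Step 4: Unaffected records sum: 1043
Step 5: Final sum = 0.0 + 1043 = 1043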